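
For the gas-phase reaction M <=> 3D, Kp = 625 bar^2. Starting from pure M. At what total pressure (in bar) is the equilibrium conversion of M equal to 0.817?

P = 7.34 bar

Let X = conversion of M (basis 1 mol M); extent of reaction ξ = X.
At extent ξ: n_M = 1 − X; n_D = 3X.
Total moles n_T = 1 + 2X.
Kp = p_D^3 / (p_M) with p_i = (n_i/n_T)·P.
At X = 0.817: the mole-fraction product g(X) = Π y_i^ν_i = 11.6. Since Kp = g(X)·P^{2}, P = (Kp/g)^(1/2) = (625/11.6)^(1/2) = 7.34 bar.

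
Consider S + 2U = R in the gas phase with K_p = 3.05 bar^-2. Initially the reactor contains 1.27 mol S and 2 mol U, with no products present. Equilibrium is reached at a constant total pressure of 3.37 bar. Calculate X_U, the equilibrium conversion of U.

Basis: 2 mol U initially; let X = conversion of U. Extent ξ = X.
Moles: n_S = 1.27 − X; n_U = 2 − 2X; n_R = X.
Summing: n_T = 3.27 − 2X.
With p_i = (n_i/n_T)P, K_p = p_R / (p_S p_U^2).
Substituting and setting equal to 3.05 bar^-2 gives a polynomial in X; the root in (0,1) is X = 0.814.

X = 0.814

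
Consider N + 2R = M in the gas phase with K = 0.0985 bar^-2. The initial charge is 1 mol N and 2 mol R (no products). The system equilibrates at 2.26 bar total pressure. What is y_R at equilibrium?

y_R = 0.626

Let X = conversion of N (basis 1 mol N); extent of reaction ξ = X.
Moles: n_N = 1 − X; n_R = 2 − 2X; n_M = X.
Total moles n_T = 3 − 2X.
With p_i = (n_i/n_T)P, K = p_M / (p_N p_R^2).
Substituting and setting equal to 0.0985 bar^-2 gives a polynomial in X; the root in (0,1) is X = 0.165.
Then n_R = 1.67, n_T = 2.67, so y_R = 0.626.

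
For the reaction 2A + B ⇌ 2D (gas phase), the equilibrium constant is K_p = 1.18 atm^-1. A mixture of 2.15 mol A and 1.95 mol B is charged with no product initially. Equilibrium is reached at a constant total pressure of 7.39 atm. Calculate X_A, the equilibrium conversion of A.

Let X = conversion of A (basis 2.15 mol A); extent of reaction ξ = 1.07X.
Moles: n_A = 2.15 − 2.15X; n_B = 1.95 − 1.07X; n_D = 2.15X.
Summing: n_T = 4.1 − 1.07X.
With p_i = (n_i/n_T)P, K_p = p_D^2 / (p_A^2 p_B).
Substituting and setting equal to 1.18 atm^-1 gives a polynomial in X; the root in (0,1) is X = 0.642.

X = 0.642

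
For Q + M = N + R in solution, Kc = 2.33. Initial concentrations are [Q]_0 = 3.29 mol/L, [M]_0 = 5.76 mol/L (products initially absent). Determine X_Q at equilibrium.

X = 0.755

Let X = conversion of Q; extent ξ = 3.29·X mol/L.
Concentrations: [Q] = 3.29 − 3.29X; [M] = 5.76 − 3.29X; [N] = 3.29X; [R] = 3.29X.
Kc = [N] [R] / ([Q] [M]).
Solving Kc = 2.33 for X ∈ (0,1): X = 0.755.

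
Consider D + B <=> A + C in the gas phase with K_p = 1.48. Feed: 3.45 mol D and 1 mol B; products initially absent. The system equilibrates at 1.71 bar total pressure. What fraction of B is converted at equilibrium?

X = 0.825

Take 1 mol B as basis and let X be its fractional conversion, so ξ = X.
Species balance: n_D = 3.45 − X; n_B = 1 − X; n_A = X; n_C = X.
n_T stays at 4.45 (no change in mole number).
With p_i = (n_i/n_T)P, K_p = p_A p_C / (p_D p_B).
This yields a degree-2 equation in X; solving on (0,1), X = 0.825.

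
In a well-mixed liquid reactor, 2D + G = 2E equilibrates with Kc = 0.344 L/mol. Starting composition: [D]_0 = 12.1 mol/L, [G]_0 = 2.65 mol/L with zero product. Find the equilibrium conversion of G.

X = 0.744

Let X = conversion of G; extent ξ = 2.65·X mol/L.
Concentrations: [D] = 12.1 − 5.3X; [G] = 2.65 − 2.65X; [E] = 5.3X.
Kc = [E]^2 / ([D]^2 [G]).
Equating to 0.344 L/mol: the physical root is X = 0.744.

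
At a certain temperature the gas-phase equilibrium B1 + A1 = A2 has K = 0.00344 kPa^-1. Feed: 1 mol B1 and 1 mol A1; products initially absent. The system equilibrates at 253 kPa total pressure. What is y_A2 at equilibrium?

Basis: 1 mol B1 initially; let X = conversion of B1. Extent ξ = X.
At extent ξ: n_B1 = 1 − X; n_A1 = 1 − X; n_A2 = X.
n_T = Σnᵢ = 2 − X.
y_i = n_i/n_T, p_i = y_i·P. K = p_A2 / (p_B1 p_A1).
Substituting and setting equal to 0.00344 kPa^-1 gives a polynomial in X; the root in (0,1) is X = 0.269.
Then n_A2 = 0.269, n_T = 1.73, so y_A2 = 0.155.

y_A2 = 0.155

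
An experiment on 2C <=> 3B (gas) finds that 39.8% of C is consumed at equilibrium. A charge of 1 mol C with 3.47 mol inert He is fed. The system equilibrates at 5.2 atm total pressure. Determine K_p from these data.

K_p = 0.654 atm

Basis: 1 mol C initially; let X = conversion of C. Extent ξ = 0.5X.
At extent ξ: n_C = 1 − X; n_B = 1.5X; n_I = 3.47 (inert).
Total moles n_T = 4.47 + 0.5X.
At X = 0.398: n_C = 0.602, n_B = 0.597, n_T = 4.67.
p_i = (n_i/n_T)·P. K_p = p_B^3 / (p_C^2) = 0.654 atm.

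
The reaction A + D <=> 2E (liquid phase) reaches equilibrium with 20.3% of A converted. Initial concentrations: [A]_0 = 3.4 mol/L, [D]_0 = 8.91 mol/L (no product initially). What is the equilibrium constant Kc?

Let X = conversion of A.
Concentrations: [A] = 3.4 − 3.4X; [D] = 8.91 − 3.4X; [E] = 6.8X.
At X = 0.203: [A] = 2.71, [D] = 8.22, [E] = 1.38.
Kc = [E]^2 / ([A] [D]) = 0.0855.

Kc = 0.0855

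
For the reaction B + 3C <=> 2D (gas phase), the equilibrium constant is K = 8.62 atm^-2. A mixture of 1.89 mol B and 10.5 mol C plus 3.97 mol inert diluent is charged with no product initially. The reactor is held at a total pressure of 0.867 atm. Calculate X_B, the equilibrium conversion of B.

Let X = conversion of B (basis 1.89 mol B); extent of reaction ξ = 1.89X.
Species balance: n_B = 1.89 − 1.89X; n_C = 10.5 − 5.67X; n_D = 3.78X; n_I = 3.97 (inert).
n_T = Σnᵢ = 16.4 − 3.78X.
With p_i = (n_i/n_T)P, K = p_D^2 / (p_B p_C^3).
This yields a degree-4 equation in X; solving on (0,1), X = 0.669.

X = 0.669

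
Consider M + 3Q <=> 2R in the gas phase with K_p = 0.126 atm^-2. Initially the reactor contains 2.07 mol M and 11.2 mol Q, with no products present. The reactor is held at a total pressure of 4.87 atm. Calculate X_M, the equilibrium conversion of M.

Basis: 2.07 mol M initially; let X = conversion of M. Extent ξ = 2.07X.
At extent ξ: n_M = 2.07 − 2.07X; n_Q = 11.2 − 6.21X; n_R = 4.14X.
Total moles n_T = 13.3 − 4.14X.
Mole fractions y_i = n_i/n_T; K_p = p_R^2 / (p_M p_Q^3) with p_i = y_i·P.
Substituting and setting equal to 0.126 atm^-2 gives a polynomial in X; the root in (0,1) is X = 0.648.

X = 0.648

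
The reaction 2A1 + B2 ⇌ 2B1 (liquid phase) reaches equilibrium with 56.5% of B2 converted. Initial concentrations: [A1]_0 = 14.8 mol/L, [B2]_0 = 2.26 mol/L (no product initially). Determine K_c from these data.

K_c = 0.0442 L/mol

Let X = conversion of B2.
Concentrations: [A1] = 14.8 − 4.52X; [B2] = 2.26 − 2.26X; [B1] = 4.52X.
At X = 0.565: [A1] = 12.2, [B2] = 0.983, [B1] = 2.55.
K_c = [B1]^2 / ([A1]^2 [B2]) = 0.0442 L/mol.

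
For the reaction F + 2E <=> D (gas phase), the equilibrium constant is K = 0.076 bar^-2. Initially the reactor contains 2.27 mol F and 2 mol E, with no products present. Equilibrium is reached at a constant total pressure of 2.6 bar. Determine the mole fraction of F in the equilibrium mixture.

y_F = 0.535

Basis: 2 mol E initially; let X = conversion of E. Extent ξ = X.
Mole table: n_F = 2.27 − X; n_E = 2 − 2X; n_D = X.
Total moles n_T = 4.27 − 2X.
With p_i = (n_i/n_T)P, K = p_D / (p_F p_E^2).
This yields a degree-3 equation in X; solving on (0,1), X = 0.187.
Then n_F = 2.08, n_T = 3.9, so y_F = 0.535.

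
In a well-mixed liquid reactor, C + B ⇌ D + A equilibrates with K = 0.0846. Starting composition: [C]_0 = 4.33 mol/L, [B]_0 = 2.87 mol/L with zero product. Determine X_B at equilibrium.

Let X = conversion of B; extent ξ = 2.87·X mol/L.
Concentrations: [C] = 4.33 − 2.87X; [B] = 2.87 − 2.87X; [D] = 2.87X; [A] = 2.87X.
K = [D] [A] / ([C] [B]).
This equals 0.0846 at X = 0.275 (the root in 0 < X < 1).

X = 0.275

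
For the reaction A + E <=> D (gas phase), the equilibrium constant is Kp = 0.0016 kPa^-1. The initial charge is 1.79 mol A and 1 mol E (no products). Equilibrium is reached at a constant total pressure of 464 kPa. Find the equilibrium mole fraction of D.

Let X = conversion of E (basis 1 mol E); extent of reaction ξ = X.
Moles: n_A = 1.79 − X; n_E = 1 − X; n_D = X.
Summing: n_T = 2.79 − X.
Mole fractions y_i = n_i/n_T; Kp = p_D / (p_A p_E) with p_i = y_i·P.
Equating to 0.0016 kPa^-1 and solving on 0 < X < 1: X = 0.307.
Then n_D = 0.307, n_T = 2.48, so y_D = 0.124.

y_D = 0.124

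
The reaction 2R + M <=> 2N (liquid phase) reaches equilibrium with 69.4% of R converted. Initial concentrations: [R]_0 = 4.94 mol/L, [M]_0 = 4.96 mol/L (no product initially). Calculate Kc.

Let X = conversion of R.
Concentrations: [R] = 4.94 − 4.94X; [M] = 4.96 − 2.47X; [N] = 4.94X.
At X = 0.694: [R] = 1.51, [M] = 3.25, [N] = 3.43.
Kc = [N]^2 / ([R]^2 [M]) = 1.58 L/mol.

Kc = 1.58 L/mol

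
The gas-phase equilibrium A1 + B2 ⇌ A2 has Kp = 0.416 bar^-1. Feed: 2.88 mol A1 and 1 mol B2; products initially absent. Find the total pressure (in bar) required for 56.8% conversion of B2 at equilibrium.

P = 4.53 bar

Take 1 mol B2 as basis and let X be its fractional conversion, so ξ = X.
Species balance: n_A1 = 2.88 − X; n_B2 = 1 − X; n_A2 = X.
Total moles n_T = 3.88 − X.
Kp = p_A2 / (p_A1 p_B2) with p_i = (n_i/n_T)·P.
At X = 0.568: the mole-fraction product g(X) = Π y_i^ν_i = 1.884. Since Kp = g(X)·P^{-1}, P = (g/Kp)^(1/1) = (1.884/0.416)^(1/1) = 4.53 bar.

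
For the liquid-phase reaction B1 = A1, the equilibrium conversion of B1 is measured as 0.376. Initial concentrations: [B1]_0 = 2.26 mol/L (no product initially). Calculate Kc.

Let X = conversion of B1.
Concentrations: [B1] = 2.26 − 2.26X; [A1] = 2.26X.
At X = 0.376: [B1] = 1.41, [A1] = 0.85.
Kc = [A1] / ([B1]) = 0.603.

Kc = 0.603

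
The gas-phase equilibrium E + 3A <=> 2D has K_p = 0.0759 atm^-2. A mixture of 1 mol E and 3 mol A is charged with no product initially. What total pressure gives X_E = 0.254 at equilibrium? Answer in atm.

P = 2.23 atm

Take 1 mol E as basis and let X be its fractional conversion, so ξ = X.
Species balance: n_E = 1 − X; n_A = 3 − 3X; n_D = 2X.
n_T = Σnᵢ = 4 − 2X.
K_p = p_D^2 / (p_E p_A^3) with p_i = (n_i/n_T)·P.
At X = 0.254: the mole-fraction product g(X) = Π y_i^ν_i = 0.3763. Since K_p = g(X)·P^{-2}, P = (g/K_p)^(1/2) = (0.3763/0.0759)^(1/2) = 2.23 atm.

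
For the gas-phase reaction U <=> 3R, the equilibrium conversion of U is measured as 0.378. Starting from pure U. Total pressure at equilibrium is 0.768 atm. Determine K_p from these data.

Take 1 mol U as basis and let X be its fractional conversion, so ξ = X.
Mole table: n_U = 1 − X; n_R = 3X.
n_T = Σnᵢ = 1 + 2X.
At X = 0.378: n_U = 0.622, n_R = 1.13, n_T = 1.76.
p_i = (n_i/n_T)·P. K_p = p_R^3 / (p_U) = 0.448 atm^2.

K_p = 0.448 atm^2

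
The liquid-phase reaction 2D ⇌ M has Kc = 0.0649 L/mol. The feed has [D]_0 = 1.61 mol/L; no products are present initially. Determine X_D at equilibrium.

Let X = conversion of D; extent ξ = 1.61X/2 mol/L.
Concentrations: [D] = 1.61 − 1.61X; [M] = 0.805X.
Kc = [M] / ([D]^2).
Setting equal to 0.0649 and solving for X on (0,1) gives X = 0.151.

X = 0.151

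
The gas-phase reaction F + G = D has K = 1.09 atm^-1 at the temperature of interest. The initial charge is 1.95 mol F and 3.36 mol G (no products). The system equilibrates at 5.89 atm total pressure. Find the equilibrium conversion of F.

X = 0.759

Take 1.95 mol F as basis and let X be its fractional conversion, so ξ = 1.95X.
Mole table: n_F = 1.95 − 1.95X; n_G = 3.36 − 1.95X; n_D = 1.95X.
Summing: n_T = 5.31 − 1.95X.
With p_i = (n_i/n_T)P, K = p_D / (p_F p_G).
This yields a degree-2 equation in X; solving on (0,1), X = 0.759.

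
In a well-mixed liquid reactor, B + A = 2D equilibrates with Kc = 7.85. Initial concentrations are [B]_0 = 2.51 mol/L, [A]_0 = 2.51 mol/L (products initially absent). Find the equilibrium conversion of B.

Let X = conversion of B; extent ξ = 2.51·X mol/L.
Concentrations: [B] = 2.51 − 2.51X; [A] = 2.51 − 2.51X; [D] = 5.02X.
Kc = [D]^2 / ([B] [A]).
Solving Kc = 7.85 for X ∈ (0,1): X = 0.583.

X = 0.583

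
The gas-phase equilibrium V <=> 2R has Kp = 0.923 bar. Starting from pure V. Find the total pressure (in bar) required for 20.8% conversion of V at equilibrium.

P = 5.1 bar

Let X = conversion of V (basis 1 mol V); extent of reaction ξ = X.
Mole table: n_V = 1 − X; n_R = 2X.
Summing: n_T = 1 + X.
Kp = p_R^2 / (p_V) with p_i = (n_i/n_T)·P.
At X = 0.208: the mole-fraction product g(X) = Π y_i^ν_i = 0.1809. Since Kp = g(X)·P^{1}, P = (Kp/g)^(1/1) = (0.923/0.1809)^(1/1) = 5.1 bar.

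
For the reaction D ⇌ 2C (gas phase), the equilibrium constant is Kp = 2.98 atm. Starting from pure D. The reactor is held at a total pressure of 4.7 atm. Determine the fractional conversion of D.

Basis: 1 mol D initially; let X = conversion of D. Extent ξ = X.
Mole table: n_D = 1 − X; n_C = 2X.
Total moles n_T = 1 + X.
With p_i = (n_i/n_T)P, Kp = p_C^2 / (p_D).
Equating to 2.98 atm and solving on 0 < X < 1: X = 0.370.

X = 0.370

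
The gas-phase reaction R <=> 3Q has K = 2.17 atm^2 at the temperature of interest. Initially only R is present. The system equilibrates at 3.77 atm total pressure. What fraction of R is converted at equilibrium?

Basis: 1 mol R initially; let X = conversion of R. Extent ξ = X.
Species balance: n_R = 1 − X; n_Q = 3X.
n_T = Σnᵢ = 1 + 2X.
y_i = n_i/n_T, p_i = y_i·P. K = p_Q^3 / (p_R).
Equating to 2.17 atm^2 and solving on 0 < X < 1: X = 0.208.

X = 0.208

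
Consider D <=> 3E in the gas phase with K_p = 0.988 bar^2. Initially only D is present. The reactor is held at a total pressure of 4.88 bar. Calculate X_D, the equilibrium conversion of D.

X = 0.128

Take 1 mol D as basis and let X be its fractional conversion, so ξ = X.
Moles: n_D = 1 − X; n_E = 3X.
Total moles n_T = 1 + 2X.
Mole fractions y_i = n_i/n_T; K_p = p_E^3 / (p_D) with p_i = y_i·P.
Equating to 0.988 bar^2 and solving on 0 < X < 1: X = 0.128.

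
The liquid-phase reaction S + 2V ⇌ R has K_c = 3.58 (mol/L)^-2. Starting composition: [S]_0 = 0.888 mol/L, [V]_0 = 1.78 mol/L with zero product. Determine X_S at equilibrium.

X = 0.621

Let X = conversion of S; extent ξ = 0.888·X mol/L.
Concentrations: [S] = 0.888 − 0.888X; [V] = 1.78 − 1.78X; [R] = 0.888X.
K_c = [R] / ([S] [V]^2).
Equating to 3.58 (mol/L)^-2: the physical root is X = 0.621.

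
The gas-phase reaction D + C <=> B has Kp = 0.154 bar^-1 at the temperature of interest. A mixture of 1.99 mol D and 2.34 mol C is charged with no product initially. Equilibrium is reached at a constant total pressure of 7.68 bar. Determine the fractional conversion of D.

X = 0.349

Take 1.99 mol D as basis and let X be its fractional conversion, so ξ = 1.99X.
Species balance: n_D = 1.99 − 1.99X; n_C = 2.34 − 1.99X; n_B = 1.99X.
Summing: n_T = 4.33 − 1.99X.
With p_i = (n_i/n_T)P, Kp = p_B / (p_D p_C).
This yields a degree-2 equation in X; solving on (0,1), X = 0.349.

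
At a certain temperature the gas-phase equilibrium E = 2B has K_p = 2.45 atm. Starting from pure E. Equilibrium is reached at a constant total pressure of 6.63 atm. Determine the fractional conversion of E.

X = 0.291

Take 1 mol E as basis and let X be its fractional conversion, so ξ = X.
Moles: n_E = 1 − X; n_B = 2X.
Total moles n_T = 1 + X.
With p_i = (n_i/n_T)P, K_p = p_B^2 / (p_E).
Setting this equal to 2.45 atm and taking the physical root (0 < X < 1) gives X = 0.291.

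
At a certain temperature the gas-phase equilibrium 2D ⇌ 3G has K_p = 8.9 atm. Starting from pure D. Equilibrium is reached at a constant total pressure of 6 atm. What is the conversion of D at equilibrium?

Take 1 mol D as basis and let X be its fractional conversion, so ξ = 0.5X.
Mole table: n_D = 1 − X; n_G = 1.5X.
n_T = Σnᵢ = 1 + 0.5X.
Mole fractions y_i = n_i/n_T; K_p = p_G^3 / (p_D^2) with p_i = y_i·P.
Equating to 8.9 atm and solving on 0 < X < 1: X = 0.510.

X = 0.510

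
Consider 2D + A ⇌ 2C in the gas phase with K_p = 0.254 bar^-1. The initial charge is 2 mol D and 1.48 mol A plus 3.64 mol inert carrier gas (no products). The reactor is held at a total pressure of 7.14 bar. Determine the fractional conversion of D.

Take 2 mol D as basis and let X be its fractional conversion, so ξ = X.
Species balance: n_D = 2 − 2X; n_A = 1.48 − X; n_C = 2X; n_I = 3.64 (inert).
Total moles n_T = 7.12 − X.
With p_i = (n_i/n_T)P, K_p = p_C^2 / (p_D^2 p_A).
This yields a degree-3 equation in X; solving on (0,1), X = 0.355.

X = 0.355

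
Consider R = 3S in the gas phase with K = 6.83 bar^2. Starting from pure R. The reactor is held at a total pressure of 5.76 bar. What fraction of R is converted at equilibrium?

Let X = conversion of R (basis 1 mol R); extent of reaction ξ = X.
Mole table: n_R = 1 − X; n_S = 3X.
n_T = Σnᵢ = 1 + 2X.
With p_i = (n_i/n_T)P, K = p_S^3 / (p_R).
Setting this equal to 6.83 bar^2 and taking the physical root (0 < X < 1) gives X = 0.232.

X = 0.232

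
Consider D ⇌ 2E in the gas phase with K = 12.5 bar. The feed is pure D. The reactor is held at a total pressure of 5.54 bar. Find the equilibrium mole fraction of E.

Let X = conversion of D (basis 1 mol D); extent of reaction ξ = X.
Mole table: n_D = 1 − X; n_E = 2X.
n_T = Σnᵢ = 1 + X.
y_i = n_i/n_T, p_i = y_i·P. K = p_E^2 / (p_D).
Setting this equal to 12.5 bar and taking the physical root (0 < X < 1) gives X = 0.601.
Then n_E = 1.2, n_T = 1.6, so y_E = 0.750.

y_E = 0.750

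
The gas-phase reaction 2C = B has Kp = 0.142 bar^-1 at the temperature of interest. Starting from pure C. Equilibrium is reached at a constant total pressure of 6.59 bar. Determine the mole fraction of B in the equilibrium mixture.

Let X = conversion of C (basis 1 mol C); extent of reaction ξ = 0.5X.
At extent ξ: n_C = 1 − X; n_B = 0.5X.
n_T = Σnᵢ = 1 − 0.5X.
y_i = n_i/n_T, p_i = y_i·P. Kp = p_B / (p_C^2).
This yields a degree-2 equation in X; solving on (0,1), X = 0.541.
Then n_B = 0.27, n_T = 0.73, so y_B = 0.371.

y_B = 0.371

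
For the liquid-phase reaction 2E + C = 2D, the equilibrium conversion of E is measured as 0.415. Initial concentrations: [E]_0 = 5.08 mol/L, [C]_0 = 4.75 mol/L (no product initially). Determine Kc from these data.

Let X = conversion of E.
Concentrations: [E] = 5.08 − 5.08X; [C] = 4.75 − 2.54X; [D] = 5.08X.
At X = 0.415: [E] = 2.97, [C] = 3.7, [D] = 2.11.
Kc = [D]^2 / ([E]^2 [C]) = 0.136 L/mol.

Kc = 0.136 L/mol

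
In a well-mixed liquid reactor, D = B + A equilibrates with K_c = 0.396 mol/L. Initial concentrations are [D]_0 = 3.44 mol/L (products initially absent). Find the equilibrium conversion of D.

Let X = conversion of D; extent ξ = 3.44·X mol/L.
Concentrations: [D] = 3.44 − 3.44X; [B] = 3.44X; [A] = 3.44X.
K_c = [B] [A] / ([D]).
Setting equal to 0.396 and solving for X on (0,1) gives X = 0.287.

X = 0.287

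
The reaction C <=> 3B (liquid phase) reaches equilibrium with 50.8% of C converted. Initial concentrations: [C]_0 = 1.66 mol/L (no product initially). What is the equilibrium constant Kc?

Let X = conversion of C.
Concentrations: [C] = 1.66 − 1.66X; [B] = 4.98X.
At X = 0.508: [C] = 0.817, [B] = 2.53.
Kc = [B]^3 / ([C]) = 19.8 (mol/L)^2.

Kc = 19.8 (mol/L)^2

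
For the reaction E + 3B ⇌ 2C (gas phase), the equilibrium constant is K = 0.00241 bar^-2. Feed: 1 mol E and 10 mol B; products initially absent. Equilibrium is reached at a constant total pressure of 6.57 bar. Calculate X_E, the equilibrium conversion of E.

X = 0.341

Basis: 1 mol E initially; let X = conversion of E. Extent ξ = X.
Mole table: n_E = 1 − X; n_B = 10 − 3X; n_C = 2X.
n_T = Σnᵢ = 11 − 2X.
Mole fractions y_i = n_i/n_T; K = p_C^2 / (p_E p_B^3) with p_i = y_i·P.
This yields a degree-4 equation in X; solving on (0,1), X = 0.341.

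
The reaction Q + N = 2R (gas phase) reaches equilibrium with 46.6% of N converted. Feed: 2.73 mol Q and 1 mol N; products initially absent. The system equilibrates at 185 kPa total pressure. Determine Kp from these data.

Let X = conversion of N (basis 1 mol N); extent of reaction ξ = X.
Species balance: n_Q = 2.73 − X; n_N = 1 − X; n_R = 2X.
Since Δν = 0, n_T = 3.73 throughout.
At X = 0.466: n_Q = 2.26, n_N = 0.534, n_R = 0.932, n_T = 3.73.
p_i = (n_i/n_T)·P. Kp = p_R^2 / (p_Q p_N) = 0.718.

Kp = 0.718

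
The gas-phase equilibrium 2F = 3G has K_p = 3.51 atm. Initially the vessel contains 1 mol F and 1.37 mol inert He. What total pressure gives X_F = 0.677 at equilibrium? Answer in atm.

Take 1 mol F as basis and let X be its fractional conversion, so ξ = 0.5X.
Species balance: n_F = 1 − X; n_G = 1.5X; n_I = 1.37 (inert).
Total moles n_T = 2.37 + 0.5X.
K_p = p_G^3 / (p_F^2) with p_i = (n_i/n_T)·P.
At X = 0.677: the mole-fraction product g(X) = Π y_i^ν_i = 3.706. Since K_p = g(X)·P^{1}, P = (K_p/g)^(1/1) = (3.51/3.706)^(1/1) = 0.947 atm.

P = 0.947 atm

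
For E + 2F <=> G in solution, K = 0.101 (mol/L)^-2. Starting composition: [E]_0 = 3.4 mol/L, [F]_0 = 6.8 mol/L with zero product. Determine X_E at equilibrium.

Let X = conversion of E; extent ξ = 3.4·X mol/L.
Concentrations: [E] = 3.4 − 3.4X; [F] = 6.8 − 6.8X; [G] = 3.4X.
K = [G] / ([E] [F]^2).
Equating to 0.101 (mol/L)^-2: the physical root is X = 0.519.

X = 0.519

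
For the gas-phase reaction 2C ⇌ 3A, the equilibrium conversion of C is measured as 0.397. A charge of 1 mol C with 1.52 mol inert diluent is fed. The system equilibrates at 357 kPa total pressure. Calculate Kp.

Kp = 76.3 kPa

Basis: 1 mol C initially; let X = conversion of C. Extent ξ = 0.5X.
At extent ξ: n_C = 1 − X; n_A = 1.5X; n_I = 1.52 (inert).
Summing: n_T = 2.52 + 0.5X.
At X = 0.397: n_C = 0.603, n_A = 0.596, n_T = 2.72.
p_i = (n_i/n_T)·P. Kp = p_A^3 / (p_C^2) = 76.3 kPa.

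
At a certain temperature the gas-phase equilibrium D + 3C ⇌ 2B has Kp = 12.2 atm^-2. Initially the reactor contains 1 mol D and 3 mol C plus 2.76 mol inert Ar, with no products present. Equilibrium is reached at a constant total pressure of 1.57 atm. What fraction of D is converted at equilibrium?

X = 0.537

Take 1 mol D as basis and let X be its fractional conversion, so ξ = X.
Mole table: n_D = 1 − X; n_C = 3 − 3X; n_B = 2X; n_I = 2.76 (inert).
Total moles n_T = 6.76 − 2X.
y_i = n_i/n_T, p_i = y_i·P. Kp = p_B^2 / (p_D p_C^3).
Equating to 12.2 atm^-2 and solving on 0 < X < 1: X = 0.537.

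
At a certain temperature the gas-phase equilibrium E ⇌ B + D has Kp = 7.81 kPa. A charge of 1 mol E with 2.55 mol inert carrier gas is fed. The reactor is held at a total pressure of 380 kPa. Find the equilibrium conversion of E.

X = 0.243

Basis: 1 mol E initially; let X = conversion of E. Extent ξ = X.
At extent ξ: n_E = 1 − X; n_B = X; n_D = X; n_I = 2.55 (inert).
Summing: n_T = 3.55 + X.
With p_i = (n_i/n_T)P, Kp = p_B p_D / (p_E).
Substituting and setting equal to 7.81 kPa gives a polynomial in X; the root in (0,1) is X = 0.243.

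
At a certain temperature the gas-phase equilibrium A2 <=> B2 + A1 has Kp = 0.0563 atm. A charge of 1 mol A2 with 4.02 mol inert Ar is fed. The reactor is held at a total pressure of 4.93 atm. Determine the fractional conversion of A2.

Let X = conversion of A2 (basis 1 mol A2); extent of reaction ξ = X.
Species balance: n_A2 = 1 − X; n_B2 = X; n_A1 = X; n_I = 4.02 (inert).
Total moles n_T = 5.02 + X.
Mole fractions y_i = n_i/n_T; Kp = p_B2 p_A1 / (p_A2) with p_i = y_i·P.
Setting this equal to 0.0563 atm and taking the physical root (0 < X < 1) gives X = 0.216.

X = 0.216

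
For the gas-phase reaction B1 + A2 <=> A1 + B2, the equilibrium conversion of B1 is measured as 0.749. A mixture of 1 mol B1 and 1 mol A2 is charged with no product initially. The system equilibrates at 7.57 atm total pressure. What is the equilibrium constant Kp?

Kp = 8.9

Basis: 1 mol B1 initially; let X = conversion of B1. Extent ξ = X.
Mole table: n_B1 = 1 − X; n_A2 = 1 − X; n_A1 = X; n_B2 = X.
n_T stays at 2 (no change in mole number).
At X = 0.749: n_B1 = 0.251, n_A2 = 0.251, n_A1 = 0.749, n_B2 = 0.749, n_T = 2.
p_i = (n_i/n_T)·P. Kp = p_A1 p_B2 / (p_B1 p_A2) = 8.9.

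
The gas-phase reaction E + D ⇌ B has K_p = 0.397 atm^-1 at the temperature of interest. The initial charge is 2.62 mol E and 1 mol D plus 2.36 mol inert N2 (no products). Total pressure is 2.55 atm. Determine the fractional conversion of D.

X = 0.293

Basis: 1 mol D initially; let X = conversion of D. Extent ξ = X.
Moles: n_E = 2.62 − X; n_D = 1 − X; n_B = X; n_I = 2.36 (inert).
Summing: n_T = 5.98 − X.
With p_i = (n_i/n_T)P, K_p = p_B / (p_E p_D).
Equating to 0.397 atm^-1 and solving on 0 < X < 1: X = 0.293.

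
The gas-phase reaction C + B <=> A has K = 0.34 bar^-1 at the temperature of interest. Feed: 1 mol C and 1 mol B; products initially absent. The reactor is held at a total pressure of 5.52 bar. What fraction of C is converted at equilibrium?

X = 0.410

Take 1 mol C as basis and let X be its fractional conversion, so ξ = X.
Mole table: n_C = 1 − X; n_B = 1 − X; n_A = X.
n_T = Σnᵢ = 2 − X.
Mole fractions y_i = n_i/n_T; K = p_A / (p_C p_B) with p_i = y_i·P.
Setting this equal to 0.34 bar^-1 and taking the physical root (0 < X < 1) gives X = 0.410.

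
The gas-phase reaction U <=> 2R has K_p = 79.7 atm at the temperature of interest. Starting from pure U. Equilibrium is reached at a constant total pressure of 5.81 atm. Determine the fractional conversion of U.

Take 1 mol U as basis and let X be its fractional conversion, so ξ = X.
Mole table: n_U = 1 − X; n_R = 2X.
n_T = Σnᵢ = 1 + X.
Mole fractions y_i = n_i/n_T; K_p = p_R^2 / (p_U) with p_i = y_i·P.
Substituting and setting equal to 79.7 atm gives a polynomial in X; the root in (0,1) is X = 0.880.

X = 0.880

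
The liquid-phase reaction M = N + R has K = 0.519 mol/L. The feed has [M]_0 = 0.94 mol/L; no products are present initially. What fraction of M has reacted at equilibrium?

Let X = conversion of M; extent ξ = 0.94·X mol/L.
Concentrations: [M] = 0.94 − 0.94X; [N] = 0.94X; [R] = 0.94X.
K = [N] [R] / ([M]).
Setting equal to 0.519 and solving for X on (0,1) gives X = 0.517.

X = 0.517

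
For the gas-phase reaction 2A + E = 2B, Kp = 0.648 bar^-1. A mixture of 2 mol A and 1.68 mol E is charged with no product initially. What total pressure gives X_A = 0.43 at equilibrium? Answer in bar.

Basis: 2 mol A initially; let X = conversion of A. Extent ξ = X.
At extent ξ: n_A = 2 − 2X; n_E = 1.68 − X; n_B = 2X.
n_T = Σnᵢ = 3.68 − X.
Kp = p_B^2 / (p_A^2 p_E) with p_i = (n_i/n_T)·P.
At X = 0.43: the mole-fraction product g(X) = Π y_i^ν_i = 1.48. Since Kp = g(X)·P^{-1}, P = (g/Kp)^(1/1) = (1.48/0.648)^(1/1) = 2.28 bar.

P = 2.28 bar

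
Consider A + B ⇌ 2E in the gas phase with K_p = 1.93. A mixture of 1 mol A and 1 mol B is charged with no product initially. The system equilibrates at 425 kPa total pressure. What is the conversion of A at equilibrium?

X = 0.410

Basis: 1 mol A initially; let X = conversion of A. Extent ξ = X.
At extent ξ: n_A = 1 − X; n_B = 1 − X; n_E = 2X.
Total moles n_T = 2 (Δν = 0, constant).
With p_i = (n_i/n_T)P, K_p = p_E^2 / (p_A p_B).
Equating to 1.93 and solving on 0 < X < 1: X = 0.410.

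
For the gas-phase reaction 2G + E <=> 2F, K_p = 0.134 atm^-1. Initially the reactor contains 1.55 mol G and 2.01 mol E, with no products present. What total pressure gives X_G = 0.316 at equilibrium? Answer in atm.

P = 2.99 atm

Basis: 1.55 mol G initially; let X = conversion of G. Extent ξ = 0.775X.
Moles: n_G = 1.55 − 1.55X; n_E = 2.01 − 0.775X; n_F = 1.55X.
Summing: n_T = 3.56 − 0.775X.
K_p = p_F^2 / (p_G^2 p_E) with p_i = (n_i/n_T)·P.
At X = 0.316: the mole-fraction product g(X) = Π y_i^ν_i = 0.4009. Since K_p = g(X)·P^{-1}, P = (g/K_p)^(1/1) = (0.4009/0.134)^(1/1) = 2.99 atm.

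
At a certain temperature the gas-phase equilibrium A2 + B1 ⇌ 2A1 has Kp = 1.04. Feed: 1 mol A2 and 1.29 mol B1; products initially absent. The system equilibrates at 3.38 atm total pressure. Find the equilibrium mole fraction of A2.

y_A2 = 0.270

Take 1 mol A2 as basis and let X be its fractional conversion, so ξ = X.
Species balance: n_A2 = 1 − X; n_B1 = 1.29 − X; n_A1 = 2X.
n_T stays at 2.29 (no change in mole number).
y_i = n_i/n_T, p_i = y_i·P. Kp = p_A1^2 / (p_A2 p_B1).
Equating to 1.04 and solving on 0 < X < 1: X = 0.382.
Then n_A2 = 0.618, n_T = 2.29, so y_A2 = 0.270.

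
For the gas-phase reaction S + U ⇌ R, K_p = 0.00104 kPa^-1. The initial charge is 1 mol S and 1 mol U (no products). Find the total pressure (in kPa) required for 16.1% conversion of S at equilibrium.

P = 404 kPa

Basis: 1 mol S initially; let X = conversion of S. Extent ξ = X.
Species balance: n_S = 1 − X; n_U = 1 − X; n_R = X.
n_T = Σnᵢ = 2 − X.
K_p = p_R / (p_S p_U) with p_i = (n_i/n_T)·P.
At X = 0.161: the mole-fraction product g(X) = Π y_i^ν_i = 0.4206. Since K_p = g(X)·P^{-1}, P = (g/K_p)^(1/1) = (0.4206/0.00104)^(1/1) = 404 kPa.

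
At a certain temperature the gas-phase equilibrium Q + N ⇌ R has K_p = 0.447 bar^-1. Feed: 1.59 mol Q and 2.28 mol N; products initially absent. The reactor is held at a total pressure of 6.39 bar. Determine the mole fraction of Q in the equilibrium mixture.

Basis: 1.59 mol Q initially; let X = conversion of Q. Extent ξ = 1.59X.
Species balance: n_Q = 1.59 − 1.59X; n_N = 2.28 − 1.59X; n_R = 1.59X.
Total moles n_T = 3.87 − 1.59X.
With p_i = (n_i/n_T)P, K_p = p_R / (p_Q p_N).
Setting this equal to 0.447 bar^-1 and taking the physical root (0 < X < 1) gives X = 0.570.
Then n_Q = 0.684, n_T = 2.96, so y_Q = 0.231.

y_Q = 0.231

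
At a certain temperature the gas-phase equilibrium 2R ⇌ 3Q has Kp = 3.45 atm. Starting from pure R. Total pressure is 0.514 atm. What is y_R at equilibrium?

y_R = 0.250

Basis: 1 mol R initially; let X = conversion of R. Extent ξ = 0.5X.
At extent ξ: n_R = 1 − X; n_Q = 1.5X.
Total moles n_T = 1 + 0.5X.
y_i = n_i/n_T, p_i = y_i·P. Kp = p_Q^3 / (p_R^2).
Substituting and setting equal to 3.45 atm gives a polynomial in X; the root in (0,1) is X = 0.666.
Then n_R = 0.334, n_T = 1.33, so y_R = 0.250.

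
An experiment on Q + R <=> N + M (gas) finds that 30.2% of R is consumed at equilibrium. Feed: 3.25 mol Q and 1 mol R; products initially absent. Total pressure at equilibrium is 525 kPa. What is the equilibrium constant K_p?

K_p = 0.0443

Take 1 mol R as basis and let X be its fractional conversion, so ξ = X.
Species balance: n_Q = 3.25 − X; n_R = 1 − X; n_N = X; n_M = X.
Since Δν = 0, n_T = 4.25 throughout.
At X = 0.302: n_Q = 2.95, n_R = 0.698, n_N = 0.302, n_M = 0.302, n_T = 4.25.
p_i = (n_i/n_T)·P. K_p = p_N p_M / (p_Q p_R) = 0.0443.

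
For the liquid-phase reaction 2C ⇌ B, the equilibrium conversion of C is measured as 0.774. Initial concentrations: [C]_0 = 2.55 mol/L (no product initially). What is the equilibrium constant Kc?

Let X = conversion of C.
Concentrations: [C] = 2.55 − 2.55X; [B] = 1.27X.
At X = 0.774: [C] = 0.576, [B] = 0.987.
Kc = [B] / ([C]^2) = 2.97 L/mol.

Kc = 2.97 L/mol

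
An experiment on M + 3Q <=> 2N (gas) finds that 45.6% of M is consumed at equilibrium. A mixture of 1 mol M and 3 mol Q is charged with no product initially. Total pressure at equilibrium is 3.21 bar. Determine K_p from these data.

Take 1 mol M as basis and let X be its fractional conversion, so ξ = X.
At extent ξ: n_M = 1 − X; n_Q = 3 − 3X; n_N = 2X.
n_T = Σnᵢ = 4 − 2X.
At X = 0.456: n_M = 0.544, n_Q = 1.63, n_N = 0.912, n_T = 3.09.
p_i = (n_i/n_T)·P. K_p = p_N^2 / (p_M p_Q^3) = 0.326 bar^-2.

K_p = 0.326 bar^-2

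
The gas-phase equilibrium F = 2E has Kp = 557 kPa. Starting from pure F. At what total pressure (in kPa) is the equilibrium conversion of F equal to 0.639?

P = 202 kPa

Let X = conversion of F (basis 1 mol F); extent of reaction ξ = X.
Species balance: n_F = 1 − X; n_E = 2X.
Summing: n_T = 1 + X.
Kp = p_E^2 / (p_F) with p_i = (n_i/n_T)·P.
At X = 0.639: the mole-fraction product g(X) = Π y_i^ν_i = 2.76. Since Kp = g(X)·P^{1}, P = (Kp/g)^(1/1) = (557/2.76)^(1/1) = 202 kPa.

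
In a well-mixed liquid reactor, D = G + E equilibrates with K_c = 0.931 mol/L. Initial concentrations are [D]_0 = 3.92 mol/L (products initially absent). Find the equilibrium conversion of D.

X = 0.383

Let X = conversion of D; extent ξ = 3.92·X mol/L.
Concentrations: [D] = 3.92 − 3.92X; [G] = 3.92X; [E] = 3.92X.
K_c = [G] [E] / ([D]).
Solving K_c = 0.931 for X ∈ (0,1): X = 0.383.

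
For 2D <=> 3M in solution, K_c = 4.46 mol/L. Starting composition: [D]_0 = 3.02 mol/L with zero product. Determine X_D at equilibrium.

X = 0.487

Let X = conversion of D; extent ξ = 3.02X/2 mol/L.
Concentrations: [D] = 3.02 − 3.02X; [M] = 4.53X.
K_c = [M]^3 / ([D]^2).
Setting equal to 4.46 and solving for X on (0,1) gives X = 0.487.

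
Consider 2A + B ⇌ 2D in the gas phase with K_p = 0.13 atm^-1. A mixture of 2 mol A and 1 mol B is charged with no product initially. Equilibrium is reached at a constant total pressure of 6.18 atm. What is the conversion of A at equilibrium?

Take 2 mol A as basis and let X be its fractional conversion, so ξ = X.
Species balance: n_A = 2 − 2X; n_B = 1 − X; n_D = 2X.
Total moles n_T = 3 − X.
Mole fractions y_i = n_i/n_T; K_p = p_D^2 / (p_A^2 p_B) with p_i = y_i·P.
This yields a degree-3 equation in X; solving on (0,1), X = 0.312.

X = 0.312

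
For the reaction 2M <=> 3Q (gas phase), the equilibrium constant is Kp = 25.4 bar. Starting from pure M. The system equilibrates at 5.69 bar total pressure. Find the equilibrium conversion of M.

X = 0.625

Take 1 mol M as basis and let X be its fractional conversion, so ξ = 0.5X.
At extent ξ: n_M = 1 − X; n_Q = 1.5X.
n_T = Σnᵢ = 1 + 0.5X.
Mole fractions y_i = n_i/n_T; Kp = p_Q^3 / (p_M^2) with p_i = y_i·P.
Substituting and setting equal to 25.4 bar gives a polynomial in X; the root in (0,1) is X = 0.625.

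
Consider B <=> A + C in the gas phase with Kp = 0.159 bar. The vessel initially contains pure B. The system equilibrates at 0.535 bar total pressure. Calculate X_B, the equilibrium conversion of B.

X = 0.479

Take 1 mol B as basis and let X be its fractional conversion, so ξ = X.
Moles: n_B = 1 − X; n_A = X; n_C = X.
Summing: n_T = 1 + X.
y_i = n_i/n_T, p_i = y_i·P. Kp = p_A p_C / (p_B).
Setting this equal to 0.159 bar and taking the physical root (0 < X < 1) gives X = 0.479.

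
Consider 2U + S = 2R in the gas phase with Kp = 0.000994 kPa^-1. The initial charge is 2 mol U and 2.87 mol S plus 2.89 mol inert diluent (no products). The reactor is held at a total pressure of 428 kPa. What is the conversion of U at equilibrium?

Basis: 2 mol U initially; let X = conversion of U. Extent ξ = X.
At extent ξ: n_U = 2 − 2X; n_S = 2.87 − X; n_R = 2X; n_I = 2.89 (inert).
Summing: n_T = 7.76 − X.
Mole fractions y_i = n_i/n_T; Kp = p_R^2 / (p_U^2 p_S) with p_i = y_i·P.
Substituting and setting equal to 0.000994 kPa^-1 gives a polynomial in X; the root in (0,1) is X = 0.277.

X = 0.277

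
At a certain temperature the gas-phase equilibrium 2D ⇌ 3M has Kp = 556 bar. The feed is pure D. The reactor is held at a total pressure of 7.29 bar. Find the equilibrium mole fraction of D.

Let X = conversion of D (basis 1 mol D); extent of reaction ξ = 0.5X.
At extent ξ: n_D = 1 − X; n_M = 1.5X.
Summing: n_T = 1 + 0.5X.
y_i = n_i/n_T, p_i = y_i·P. Kp = p_M^3 / (p_D^2).
Equating to 556 bar and solving on 0 < X < 1: X = 0.860.
Then n_D = 0.14, n_T = 1.43, so y_D = 0.098.

y_D = 0.098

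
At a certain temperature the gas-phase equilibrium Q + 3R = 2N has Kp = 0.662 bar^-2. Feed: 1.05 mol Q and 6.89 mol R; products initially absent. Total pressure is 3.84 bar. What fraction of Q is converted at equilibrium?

Basis: 1.05 mol Q initially; let X = conversion of Q. Extent ξ = 1.05X.
Moles: n_Q = 1.05 − 1.05X; n_R = 6.89 − 3.15X; n_N = 2.1X.
n_T = Σnᵢ = 7.94 − 2.1X.
With p_i = (n_i/n_T)P, Kp = p_N^2 / (p_Q p_R^3).
Setting this equal to 0.662 bar^-2 and taking the physical root (0 < X < 1) gives X = 0.845.

X = 0.845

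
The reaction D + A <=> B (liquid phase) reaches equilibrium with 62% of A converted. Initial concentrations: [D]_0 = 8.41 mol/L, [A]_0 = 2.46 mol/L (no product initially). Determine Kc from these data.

Let X = conversion of A.
Concentrations: [D] = 8.41 − 2.46X; [A] = 2.46 − 2.46X; [B] = 2.46X.
At X = 0.62: [D] = 6.88, [A] = 0.935, [B] = 1.53.
Kc = [B] / ([D] [A]) = 0.237 L/mol.

Kc = 0.237 L/mol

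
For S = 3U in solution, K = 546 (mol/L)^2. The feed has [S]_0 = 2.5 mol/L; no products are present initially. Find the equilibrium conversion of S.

Let X = conversion of S; extent ξ = 2.5·X mol/L.
Concentrations: [S] = 2.5 − 2.5X; [U] = 7.5X.
K = [U]^3 / ([S]).
This equals 546 at X = 0.826 (the root in 0 < X < 1).

X = 0.826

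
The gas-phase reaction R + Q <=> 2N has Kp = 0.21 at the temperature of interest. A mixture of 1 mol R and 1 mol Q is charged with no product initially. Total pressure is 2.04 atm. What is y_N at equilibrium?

y_N = 0.186

Let X = conversion of R (basis 1 mol R); extent of reaction ξ = X.
Mole table: n_R = 1 − X; n_Q = 1 − X; n_N = 2X.
Since Δν = 0, n_T = 2 throughout.
Mole fractions y_i = n_i/n_T; Kp = p_N^2 / (p_R p_Q) with p_i = y_i·P.
Substituting and setting equal to 0.21 gives a polynomial in X; the root in (0,1) is X = 0.186.
Then n_N = 0.373, n_T = 2, so y_N = 0.186.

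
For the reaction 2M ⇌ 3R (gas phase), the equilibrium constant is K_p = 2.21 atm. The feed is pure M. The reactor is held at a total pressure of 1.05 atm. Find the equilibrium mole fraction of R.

Let X = conversion of M (basis 1 mol M); extent of reaction ξ = 0.5X.
At extent ξ: n_M = 1 − X; n_R = 1.5X.
Summing: n_T = 1 + 0.5X.
Mole fractions y_i = n_i/n_T; K_p = p_R^3 / (p_M^2) with p_i = y_i·P.
Substituting and setting equal to 2.21 atm gives a polynomial in X; the root in (0,1) is X = 0.547.
Then n_R = 0.82, n_T = 1.27, so y_R = 0.644.

y_R = 0.644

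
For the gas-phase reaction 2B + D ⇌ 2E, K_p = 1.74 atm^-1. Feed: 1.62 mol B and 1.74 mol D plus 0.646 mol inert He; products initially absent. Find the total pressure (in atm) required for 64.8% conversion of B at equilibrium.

P = 5.58 atm

Take 1.62 mol B as basis and let X be its fractional conversion, so ξ = 0.81X.
At extent ξ: n_B = 1.62 − 1.62X; n_D = 1.74 − 0.81X; n_E = 1.62X; n_I = 0.646 (inert).
Summing: n_T = 4.01 − 0.81X.
K_p = p_E^2 / (p_B^2 p_D) with p_i = (n_i/n_T)·P.
At X = 0.648: the mole-fraction product g(X) = Π y_i^ν_i = 9.709. Since K_p = g(X)·P^{-1}, P = (g/K_p)^(1/1) = (9.709/1.74)^(1/1) = 5.58 atm.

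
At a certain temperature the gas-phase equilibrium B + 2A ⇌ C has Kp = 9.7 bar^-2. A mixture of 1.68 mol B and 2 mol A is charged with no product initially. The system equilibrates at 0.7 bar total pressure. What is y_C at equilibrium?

y_C = 0.230

Take 2 mol A as basis and let X be its fractional conversion, so ξ = X.
Species balance: n_B = 1.68 − X; n_A = 2 − 2X; n_C = X.
Total moles n_T = 3.68 − 2X.
With p_i = (n_i/n_T)P, Kp = p_C / (p_B p_A^2).
Setting this equal to 9.7 bar^-2 and taking the physical root (0 < X < 1) gives X = 0.580.
Then n_C = 0.58, n_T = 2.52, so y_C = 0.230.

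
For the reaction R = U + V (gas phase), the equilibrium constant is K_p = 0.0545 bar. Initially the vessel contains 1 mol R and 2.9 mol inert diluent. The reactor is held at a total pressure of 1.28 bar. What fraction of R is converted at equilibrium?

Basis: 1 mol R initially; let X = conversion of R. Extent ξ = X.
At extent ξ: n_R = 1 − X; n_U = X; n_V = X; n_I = 2.9 (inert).
n_T = Σnᵢ = 3.9 + X.
Mole fractions y_i = n_i/n_T; K_p = p_U p_V / (p_R) with p_i = y_i·P.
This yields a degree-2 equation in X; solving on (0,1), X = 0.344.

X = 0.344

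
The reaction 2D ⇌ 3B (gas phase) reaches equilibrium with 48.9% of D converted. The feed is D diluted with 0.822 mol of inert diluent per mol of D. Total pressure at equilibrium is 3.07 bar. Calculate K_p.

Let X = conversion of D (basis 1 mol D); extent of reaction ξ = 0.5X.
Species balance: n_D = 1 − X; n_B = 1.5X; n_I = 0.822 (inert).
n_T = Σnᵢ = 1.82 + 0.5X.
At X = 0.489: n_D = 0.511, n_B = 0.734, n_T = 2.07.
p_i = (n_i/n_T)·P. K_p = p_B^3 / (p_D^2) = 2.25 bar.

K_p = 2.25 bar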